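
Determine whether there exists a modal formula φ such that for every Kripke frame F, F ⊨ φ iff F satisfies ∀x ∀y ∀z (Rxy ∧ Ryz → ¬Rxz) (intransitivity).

No

Modal frame validity is preserved under surjective bounded morphisms.
The 3-cycle (worlds a,b,c with a→b→c→a) is intransitive. Mapping every world to a single reflexive point • is a surjective bounded morphism; the reflexive point is not intransitive (R••∧R•• but R••).
So no modal formula (or set of formulas) defines exactly the intransitive frames.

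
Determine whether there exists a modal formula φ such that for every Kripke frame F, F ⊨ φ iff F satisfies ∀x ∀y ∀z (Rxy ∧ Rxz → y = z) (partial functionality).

Yes, by ◇r → □r

Yes: it is partial functionality, defined by the CD schema ◇r → □r.
Suppose ◇r→□r is valid. Take Rxy, Rxz and set V(r)={y}. Then ◇r at x, so □r at x, so r at z, i.e. z=y.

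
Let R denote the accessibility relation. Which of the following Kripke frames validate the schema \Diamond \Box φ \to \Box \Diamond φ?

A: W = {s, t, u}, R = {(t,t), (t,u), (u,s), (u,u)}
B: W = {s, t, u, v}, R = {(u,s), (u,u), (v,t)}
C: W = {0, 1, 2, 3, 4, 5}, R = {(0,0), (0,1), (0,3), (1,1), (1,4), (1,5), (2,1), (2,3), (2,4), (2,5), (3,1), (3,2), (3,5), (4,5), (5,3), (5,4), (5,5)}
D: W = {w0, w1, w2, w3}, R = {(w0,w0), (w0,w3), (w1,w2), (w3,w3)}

The schema corresponds to convergence: \forall x \forall y \forall z (Rxy \wedge Rxz \to \exists w (Ryw \wedge Rzw)).
A: fails — Rus and Rus but s and s have no common successor.
B: fails — Rus and Rus but s and s have no common successor.
C: ✓.
D: fails — Rw1w2 and Rw1w2 but w2 and w2 have no common successor.
Valid on: C.

C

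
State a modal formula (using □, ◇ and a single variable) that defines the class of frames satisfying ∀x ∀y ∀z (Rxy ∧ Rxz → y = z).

◇s → □s

A defining formula is ◇s → □s (the CD axiom).
Suppose ◇s→□s is valid. Take Rxy, Rxz and set V(s)={y}. Then ◇s at x, so □s at x, so s at z, i.e. z=y.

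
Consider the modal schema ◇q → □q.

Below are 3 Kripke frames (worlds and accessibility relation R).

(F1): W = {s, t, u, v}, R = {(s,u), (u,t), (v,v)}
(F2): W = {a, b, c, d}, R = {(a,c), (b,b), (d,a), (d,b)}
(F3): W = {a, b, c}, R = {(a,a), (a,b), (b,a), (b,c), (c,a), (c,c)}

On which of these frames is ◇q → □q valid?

The schema corresponds to partial functionality: ∀x ∀y ∀z (Rxy ∧ Rxz → y = z).
(F1): condition met.
(F2): fails — d sees both a and b.
(F3): fails — a sees both a and b.
Valid on: (F1).

(F1)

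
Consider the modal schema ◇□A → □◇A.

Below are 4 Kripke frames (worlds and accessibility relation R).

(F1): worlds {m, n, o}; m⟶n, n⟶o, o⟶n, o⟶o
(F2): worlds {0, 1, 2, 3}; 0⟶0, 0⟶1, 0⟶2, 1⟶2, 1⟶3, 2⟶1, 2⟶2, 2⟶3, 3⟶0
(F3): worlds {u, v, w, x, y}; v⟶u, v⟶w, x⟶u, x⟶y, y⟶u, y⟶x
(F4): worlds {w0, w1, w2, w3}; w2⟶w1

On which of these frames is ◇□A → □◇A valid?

(F1)

The schema corresponds to convergence: ∀x ∀y ∀z (Rxy ∧ Rxz → ∃w (Ryw ∧ Rzw)).
(F1): ✓.
(F2): fails — R12 and R13 but 2 and 3 have no common successor.
(F3): fails — Rvw and Rvw but w and w have no common successor.
(F4): fails — Rw2w1 and Rw2w1 but w1 and w1 have no common successor.
Valid on: (F1).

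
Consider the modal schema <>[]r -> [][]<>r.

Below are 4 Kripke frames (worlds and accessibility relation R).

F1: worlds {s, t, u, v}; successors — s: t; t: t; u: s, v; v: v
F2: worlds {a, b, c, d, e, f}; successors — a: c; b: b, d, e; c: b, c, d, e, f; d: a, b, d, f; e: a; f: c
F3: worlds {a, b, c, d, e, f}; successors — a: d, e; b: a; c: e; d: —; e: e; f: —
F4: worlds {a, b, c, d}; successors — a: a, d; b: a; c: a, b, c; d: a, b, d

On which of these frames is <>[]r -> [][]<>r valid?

This is the axiom for a generalized confluence (Geach) condition; its first-order frame correspondent is forall x forall y forall z ((xRy & x R^2 z) -> exists w (yRw & zRw)).
F1: fails — uRs, uR²v but no w with sRw and vRw.
F2: fails — aRc, aR²e but no w with cRw and eRw.
F3: fails — aRd, aR²e but no w with dRw and eRw.
F4: ✓.

F4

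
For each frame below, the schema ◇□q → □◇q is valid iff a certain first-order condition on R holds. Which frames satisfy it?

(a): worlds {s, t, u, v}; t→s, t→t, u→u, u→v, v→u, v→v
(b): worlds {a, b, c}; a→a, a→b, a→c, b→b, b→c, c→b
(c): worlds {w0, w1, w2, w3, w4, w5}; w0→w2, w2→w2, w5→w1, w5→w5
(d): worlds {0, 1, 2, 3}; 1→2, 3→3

(b)

This is the axiom for convergence; its first-order frame correspondent is ∀x ∀y ∀z (Rxy ∧ Rxz → ∃w (Ryw ∧ Rzw)).
(a): fails — Rts and Rts but s and s have no common successor.
(b): holds.
(c): fails — Rw5w1 and Rw5w1 but w1 and w1 have no common successor.
(d): fails — R12 and R12 but 2 and 2 have no common successor.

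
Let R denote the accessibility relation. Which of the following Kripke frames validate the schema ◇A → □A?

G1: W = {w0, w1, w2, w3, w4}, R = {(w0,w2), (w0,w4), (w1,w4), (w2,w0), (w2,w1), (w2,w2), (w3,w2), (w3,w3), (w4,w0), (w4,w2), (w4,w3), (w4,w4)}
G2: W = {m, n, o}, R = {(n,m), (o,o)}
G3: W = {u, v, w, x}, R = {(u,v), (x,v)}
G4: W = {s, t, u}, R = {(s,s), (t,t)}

The schema corresponds to partial functionality: ∀x ∀y ∀z (Rxy ∧ Rxz → y = z).
G1: fails — w0 sees both w2 and w4.
G2: condition met.
G3: condition met.
G4: condition met.
Valid on: G2, G3, G4.

G2, G3, G4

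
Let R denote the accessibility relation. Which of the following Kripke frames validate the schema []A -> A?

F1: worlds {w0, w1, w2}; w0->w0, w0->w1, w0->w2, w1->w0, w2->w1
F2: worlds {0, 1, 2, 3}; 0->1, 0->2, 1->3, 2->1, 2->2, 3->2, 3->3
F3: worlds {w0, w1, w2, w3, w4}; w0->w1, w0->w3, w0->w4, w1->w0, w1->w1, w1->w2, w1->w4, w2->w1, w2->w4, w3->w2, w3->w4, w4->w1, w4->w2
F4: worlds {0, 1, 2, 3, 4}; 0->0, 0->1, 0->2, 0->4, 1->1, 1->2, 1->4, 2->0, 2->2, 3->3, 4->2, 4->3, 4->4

F4

Frame correspondent (Sahlqvist): forall x Rxx — i.e. reflexivity.
F1: fails — world w1 does not see itself.
F2: fails — world 0 does not see itself.
F3: fails — world w0 does not see itself.
F4: holds.
Valid on: F4.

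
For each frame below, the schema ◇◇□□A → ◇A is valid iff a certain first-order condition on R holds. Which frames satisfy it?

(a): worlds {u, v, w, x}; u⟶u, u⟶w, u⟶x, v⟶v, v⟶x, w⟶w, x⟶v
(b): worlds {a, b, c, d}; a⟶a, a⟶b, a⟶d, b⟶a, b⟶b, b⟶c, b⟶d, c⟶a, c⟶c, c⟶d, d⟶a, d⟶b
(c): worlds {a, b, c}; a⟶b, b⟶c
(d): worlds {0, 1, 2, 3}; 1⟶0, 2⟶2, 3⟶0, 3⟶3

The schema corresponds to a generalized confluence (Geach) condition: ∀x ∀y (xR²y → ∃w (yR²w ∧ xRw)).
(a): ✓.
(b): ✓.
(c): fails — aR²c but no w with cR²w and aRw.
(d): fails — 3R²0 but no w with 0R²w and 3Rw.
Valid on: (a), (b).

(a), (b)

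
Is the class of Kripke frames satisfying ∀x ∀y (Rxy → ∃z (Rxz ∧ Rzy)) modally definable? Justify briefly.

This is a Sahlqvist condition; the C4 axiom □□p → □p defines it.
Suppose □□p→□p is valid. Take Rxy and set V(p)={w : xR²w}. Then □□p at x, so □p at x, so p at y, i.e. ∃z(Rxz∧Rzy).

Yes — defined by □□p → □p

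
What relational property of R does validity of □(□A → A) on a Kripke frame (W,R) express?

Shift-reflexivity

Suppose □(□A→A) is valid. Take Rxy and set V(A)={w : Ryw}. Then at y, □A holds; since □(□A→A) at x, □A→A at y, so A at y, i.e. Ryy.
Conversely, on a frame with shift-reflexivity the schema holds at every world under every valuation.
Frame condition: ∀x ∀y (Rxy → Ryy).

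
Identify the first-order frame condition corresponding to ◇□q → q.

This schema is equivalent to the B axiom q → □◇q.
It corresponds to symmetry: ∀x ∀y (Rxy → Ryx).

Symmetry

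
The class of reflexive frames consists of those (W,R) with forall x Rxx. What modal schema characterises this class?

The condition is reflexivity. The T schema □s → s defines it.
Suppose □s→s is valid. At any x set V(s)={w : Rxw}. Then □s holds at x, so s holds at x, i.e. Rxx.

□s → s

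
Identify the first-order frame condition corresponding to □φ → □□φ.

transitivity: ∀x ∀y ∀z (Rxy ∧ Ryz → Rxz)

Suppose □φ→□□φ is valid. Take Rxy, Ryz and set V(φ)={w : Rxw}. Then □φ at x, so □□φ at x, so □φ at y, so φ at z, i.e. Rxz.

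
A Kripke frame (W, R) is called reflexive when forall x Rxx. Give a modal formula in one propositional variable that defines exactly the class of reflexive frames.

A defining formula is □p → p (the T axiom).
Suppose □p→p is valid. At any x set V(p)={w : Rxw}. Then □p holds at x, so p holds at x, i.e. Rxx.

□p → p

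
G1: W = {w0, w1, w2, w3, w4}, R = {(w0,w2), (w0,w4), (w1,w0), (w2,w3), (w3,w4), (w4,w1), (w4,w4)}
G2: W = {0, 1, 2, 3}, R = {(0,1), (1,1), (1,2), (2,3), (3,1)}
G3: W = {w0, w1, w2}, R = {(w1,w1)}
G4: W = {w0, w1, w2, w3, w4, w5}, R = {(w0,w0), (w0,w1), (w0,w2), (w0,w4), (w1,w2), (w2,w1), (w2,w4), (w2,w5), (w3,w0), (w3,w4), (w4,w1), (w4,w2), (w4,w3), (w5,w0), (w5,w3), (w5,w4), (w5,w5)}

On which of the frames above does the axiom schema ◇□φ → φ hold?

G3

Frame correspondent (Sahlqvist): ∀x ∀y (Rxy → Ryx) — i.e. symmetry.
G1: fails — Rw1w0 but not Rw0w1.
G2: fails — R31 but not R13.
G3: ✓.
G4: fails — Rw0w4 but not Rw4w0.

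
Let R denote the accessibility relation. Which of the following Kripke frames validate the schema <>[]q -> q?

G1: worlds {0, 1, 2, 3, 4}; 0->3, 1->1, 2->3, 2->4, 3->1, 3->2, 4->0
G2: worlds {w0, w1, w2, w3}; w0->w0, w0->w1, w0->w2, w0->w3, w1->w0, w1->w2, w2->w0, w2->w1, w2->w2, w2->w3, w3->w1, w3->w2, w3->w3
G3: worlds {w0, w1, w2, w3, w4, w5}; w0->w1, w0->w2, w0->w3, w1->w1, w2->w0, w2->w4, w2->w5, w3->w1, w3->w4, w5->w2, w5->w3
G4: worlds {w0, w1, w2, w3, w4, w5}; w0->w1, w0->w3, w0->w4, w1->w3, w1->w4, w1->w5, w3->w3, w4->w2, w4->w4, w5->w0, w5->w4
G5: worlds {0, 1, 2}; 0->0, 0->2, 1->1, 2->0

G5

The schema corresponds to a generalized confluence (Geach) condition: forall x forall y (xRy -> exists w (yRw & x = w)).
G1: fails — 0R3 but no w with 3Rw and 0=w.
G2: fails — w0Rw3 but no w with w3Rw and w0=w.
G3: fails — w0Rw1 but no w with w1Rw and w0=w.
G4: fails — w0Rw1 but no w with w1Rw and w0=w.
G5: condition met.
Valid on: G5.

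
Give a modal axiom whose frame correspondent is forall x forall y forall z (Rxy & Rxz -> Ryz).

This is the Euclidean property; the standard corresponding axiom is 5: ◇r → □◇r.
Suppose ◇r→□◇r is valid. Take Rxy, Rxz and set V(r)={y}. Then ◇r at x, so □◇r at x, so ◇r at z, so some w with Rzw has r; w=y, i.e. Rzy. By symmetry of the argument, Ryz.

◇r → □◇r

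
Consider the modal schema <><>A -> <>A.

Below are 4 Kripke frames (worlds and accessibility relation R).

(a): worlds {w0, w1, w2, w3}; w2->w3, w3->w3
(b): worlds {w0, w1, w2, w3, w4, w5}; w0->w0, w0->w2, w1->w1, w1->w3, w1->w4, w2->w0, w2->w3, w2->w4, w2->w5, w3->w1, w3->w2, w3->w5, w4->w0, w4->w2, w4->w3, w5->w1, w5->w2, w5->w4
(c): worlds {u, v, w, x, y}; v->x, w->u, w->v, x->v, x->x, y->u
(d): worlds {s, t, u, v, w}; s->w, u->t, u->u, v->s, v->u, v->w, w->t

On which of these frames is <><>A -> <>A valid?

Frame correspondent (Sahlqvist): forall x forall y forall z (Rxy & Ryz -> Rxz) — i.e. transitivity.
(a): holds.
(b): fails — Rw2w4 and Rw4w2 but not Rw2w2.
(c): fails — Rvx and Rxv but not Rvv.
(d): fails — Rvw and Rwt but not Rvt.

(a)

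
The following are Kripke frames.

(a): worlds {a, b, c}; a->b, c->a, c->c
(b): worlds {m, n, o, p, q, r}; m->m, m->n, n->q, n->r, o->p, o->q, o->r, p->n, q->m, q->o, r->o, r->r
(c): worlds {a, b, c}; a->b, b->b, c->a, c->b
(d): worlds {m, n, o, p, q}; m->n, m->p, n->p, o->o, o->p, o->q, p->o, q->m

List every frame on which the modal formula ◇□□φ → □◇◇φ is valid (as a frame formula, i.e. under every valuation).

The schema corresponds to a generalized confluence (Geach) condition: ∀x ∀y ∀z ((xRy ∧ xRz) → ∃w (yR²w ∧ zR²w)).
(a): fails — aRb, aRb but no w with bR²w and bR²w.
(b): condition met.
(c): condition met.
(d): condition met.

(b), (c), (d)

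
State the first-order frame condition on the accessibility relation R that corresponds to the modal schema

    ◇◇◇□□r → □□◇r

∀x ∀y ∀z ((xR³y ∧ xR²z) → ∃w (yR²w ∧ zRw))

This is a Sahlqvist (Geach-type) schema ◇^3□^2r → □^2◇^1r.
First-order correspondent: ∀x ∀y ∀z ((xR³y ∧ xR²z) → ∃w (yR²w ∧ zRw)).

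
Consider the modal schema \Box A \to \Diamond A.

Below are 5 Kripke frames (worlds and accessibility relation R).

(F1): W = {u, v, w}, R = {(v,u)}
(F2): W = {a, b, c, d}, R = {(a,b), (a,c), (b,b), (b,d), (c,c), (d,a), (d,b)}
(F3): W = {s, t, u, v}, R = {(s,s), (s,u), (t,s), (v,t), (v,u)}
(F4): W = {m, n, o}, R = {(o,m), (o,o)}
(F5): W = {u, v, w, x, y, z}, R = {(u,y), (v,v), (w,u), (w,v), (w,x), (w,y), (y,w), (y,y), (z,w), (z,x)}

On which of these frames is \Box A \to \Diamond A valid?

The schema corresponds to seriality: \forall x \exists y Rxy.
(F1): fails — world u has no successor.
(F2): satisfies the condition.
(F3): fails — world u has no successor.
(F4): fails — world m has no successor.
(F5): fails — world x has no successor.
Valid on: (F2).

(F2)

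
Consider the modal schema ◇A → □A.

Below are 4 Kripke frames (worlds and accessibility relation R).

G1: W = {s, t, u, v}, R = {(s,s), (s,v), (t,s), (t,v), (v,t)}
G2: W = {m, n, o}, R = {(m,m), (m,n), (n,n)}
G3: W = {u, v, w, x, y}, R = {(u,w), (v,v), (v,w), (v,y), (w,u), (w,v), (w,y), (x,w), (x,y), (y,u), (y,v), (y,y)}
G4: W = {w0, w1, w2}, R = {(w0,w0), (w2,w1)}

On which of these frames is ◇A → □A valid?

G4

This is the axiom for partial functionality; its first-order frame correspondent is ∀x ∀y ∀z (Rxy ∧ Rxz → y = z).
G1: fails — s sees both s and v.
G2: fails — m sees both m and n.
G3: fails — v sees both v and w.
G4: holds.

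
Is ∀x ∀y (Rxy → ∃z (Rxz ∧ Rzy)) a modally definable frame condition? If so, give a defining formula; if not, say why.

Yes — defined by □□p → □p

This is a Sahlqvist condition; the C4 axiom □□p → □p defines it.
Suppose □□p→□p is valid. Take Rxy and set V(p)={w : xR²w}. Then □□p at x, so □p at x, so p at y, i.e. ∃z(Rxz∧Rzy).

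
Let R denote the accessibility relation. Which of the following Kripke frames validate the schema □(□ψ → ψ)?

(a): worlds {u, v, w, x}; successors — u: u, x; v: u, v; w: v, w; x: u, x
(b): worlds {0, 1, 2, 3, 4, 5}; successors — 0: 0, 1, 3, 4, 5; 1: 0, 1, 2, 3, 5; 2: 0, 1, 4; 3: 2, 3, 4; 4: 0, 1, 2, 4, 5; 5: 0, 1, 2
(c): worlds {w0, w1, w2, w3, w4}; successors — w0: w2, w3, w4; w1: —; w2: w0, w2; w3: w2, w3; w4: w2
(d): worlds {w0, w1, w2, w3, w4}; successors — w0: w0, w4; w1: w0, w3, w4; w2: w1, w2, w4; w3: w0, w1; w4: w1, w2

(a)

The schema corresponds to shift-reflexivity: ∀x ∀y (Rxy → Ryy).
(a): condition met.
(b): fails — R12 but not R22.
(c): fails — Rw0w4 but not Rw4w4.
(d): fails — Rw0w4 but not Rw4w4.
Valid on: (a).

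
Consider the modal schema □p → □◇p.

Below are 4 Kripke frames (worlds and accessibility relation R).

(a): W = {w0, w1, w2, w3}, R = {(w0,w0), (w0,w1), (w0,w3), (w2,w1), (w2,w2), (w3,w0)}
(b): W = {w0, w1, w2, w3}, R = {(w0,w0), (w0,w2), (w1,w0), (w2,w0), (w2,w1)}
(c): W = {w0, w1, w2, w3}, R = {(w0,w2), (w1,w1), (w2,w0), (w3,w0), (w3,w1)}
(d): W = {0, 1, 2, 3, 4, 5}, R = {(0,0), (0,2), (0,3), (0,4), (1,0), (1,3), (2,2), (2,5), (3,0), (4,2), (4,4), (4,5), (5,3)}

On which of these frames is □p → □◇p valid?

(b)

Frame correspondent (Sahlqvist): ∀x ∀z (xRz → ∃w (xRw ∧ zRw)) — i.e. a generalized confluence (Geach) condition.
(a): fails — w0Rw1 but no w with w0Rw and w1Rw.
(b): satisfies the condition.
(c): fails — w0Rw2 but no w with w0Rw and w2Rw.
(d): fails — 2R5 but no w with 2Rw and 5Rw.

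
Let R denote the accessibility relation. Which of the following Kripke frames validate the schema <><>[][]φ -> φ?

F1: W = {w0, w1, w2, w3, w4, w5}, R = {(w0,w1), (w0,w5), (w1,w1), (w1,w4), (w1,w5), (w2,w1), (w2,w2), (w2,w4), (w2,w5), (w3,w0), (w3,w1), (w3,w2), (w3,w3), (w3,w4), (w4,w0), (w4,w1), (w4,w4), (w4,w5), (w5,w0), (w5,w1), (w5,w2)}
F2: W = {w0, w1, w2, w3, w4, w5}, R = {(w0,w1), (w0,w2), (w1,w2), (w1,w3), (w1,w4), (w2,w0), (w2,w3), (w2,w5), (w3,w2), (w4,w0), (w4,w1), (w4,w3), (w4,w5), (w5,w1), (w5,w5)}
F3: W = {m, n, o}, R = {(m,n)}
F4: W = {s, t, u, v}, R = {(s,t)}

Frame correspondent (Sahlqvist): forall x forall y (x R^2 y -> exists w (y R^2 w & x = w)) — i.e. a generalized confluence (Geach) condition.
F1: fails — w0R²w5 but no w with w5R²w and w0=w.
F2: fails — w0R²w2 but no w with w2R²w and w0=w.
F3: holds.
F4: holds.

F3, F4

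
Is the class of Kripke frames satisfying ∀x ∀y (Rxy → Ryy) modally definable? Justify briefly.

Yes — defined by □(□q → q)

This is a Sahlqvist condition; the T□ axiom □(□q → q) defines it.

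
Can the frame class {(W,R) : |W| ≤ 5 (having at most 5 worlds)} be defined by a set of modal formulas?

No — not modally definable

Any modally definable frame class is closed under disjoint unions.
Any modal formula valid on each of 6 disjoint one-world frames is valid on their disjoint union (validity is preserved under disjoint unions). Each one-world frame has |W|=1≤5, but the union has |W|=6.
So the class is not modally definable.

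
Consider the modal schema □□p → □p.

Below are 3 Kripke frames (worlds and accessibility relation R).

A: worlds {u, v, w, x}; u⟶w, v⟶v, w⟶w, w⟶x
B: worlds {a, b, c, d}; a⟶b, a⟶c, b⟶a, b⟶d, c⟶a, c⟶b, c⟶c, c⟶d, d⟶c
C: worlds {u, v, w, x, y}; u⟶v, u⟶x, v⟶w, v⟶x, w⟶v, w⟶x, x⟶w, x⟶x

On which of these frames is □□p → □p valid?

A

Frame correspondent (Sahlqvist): ∀x ∀y (Rxy → ∃z (Rxz ∧ Rzy)) — i.e. density.
A: holds.
B: fails — Rba but no z with Rbz and Rza.
C: fails — Ruv but no z with Ruz and Rzv.
Valid on: A.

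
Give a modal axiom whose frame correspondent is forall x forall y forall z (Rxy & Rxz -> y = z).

◇q → □q

The condition is partial functionality. The CD schema ◇q → □q defines it.
Suppose ◇q→□q is valid. Take Rxy, Rxz and set V(q)={y}. Then ◇q at x, so □q at x, so q at z, i.e. z=y.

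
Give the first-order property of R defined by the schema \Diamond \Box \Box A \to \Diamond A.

\forall x \forall y (xRy \to \exists w (y R^2 w \wedge xRw))

This is a Sahlqvist (Geach-type) schema ◇^1□^2A → □^0◇^1A.
First-order correspondent: \forall x \forall y (xRy \to \exists w (y R^2 w \wedge xRw)).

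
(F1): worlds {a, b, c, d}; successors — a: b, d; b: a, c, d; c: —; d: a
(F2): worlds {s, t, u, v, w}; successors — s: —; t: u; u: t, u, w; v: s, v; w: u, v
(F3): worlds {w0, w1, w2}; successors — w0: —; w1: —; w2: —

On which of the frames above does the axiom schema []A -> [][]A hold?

This is the axiom for transitivity; its first-order frame correspondent is forall x forall y forall z (Rxy & Ryz -> Rxz).
(F1): fails — Rab and Rbc but not Rac.
(F2): fails — Ruw and Rwv but not Ruv.
(F3): satisfies the condition.
Valid on: (F3).

(F3)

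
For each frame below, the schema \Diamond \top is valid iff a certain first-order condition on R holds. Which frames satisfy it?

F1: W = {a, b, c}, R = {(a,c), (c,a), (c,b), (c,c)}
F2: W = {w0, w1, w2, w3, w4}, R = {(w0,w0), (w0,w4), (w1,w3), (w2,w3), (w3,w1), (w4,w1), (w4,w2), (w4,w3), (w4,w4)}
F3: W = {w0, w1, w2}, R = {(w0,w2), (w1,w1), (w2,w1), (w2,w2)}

The schema corresponds to seriality: \forall x \exists y Rxy.
F1: fails — world b has no successor.
F2: ✓.
F3: ✓.

F2, F3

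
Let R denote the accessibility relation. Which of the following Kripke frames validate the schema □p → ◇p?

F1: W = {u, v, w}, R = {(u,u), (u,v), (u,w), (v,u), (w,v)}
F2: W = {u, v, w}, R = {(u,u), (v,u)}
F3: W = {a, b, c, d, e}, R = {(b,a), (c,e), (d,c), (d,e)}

F1

Frame correspondent (Sahlqvist): ∀x ∃y Rxy — i.e. seriality.
F1: holds.
F2: fails — world w has no successor.
F3: fails — world a has no successor.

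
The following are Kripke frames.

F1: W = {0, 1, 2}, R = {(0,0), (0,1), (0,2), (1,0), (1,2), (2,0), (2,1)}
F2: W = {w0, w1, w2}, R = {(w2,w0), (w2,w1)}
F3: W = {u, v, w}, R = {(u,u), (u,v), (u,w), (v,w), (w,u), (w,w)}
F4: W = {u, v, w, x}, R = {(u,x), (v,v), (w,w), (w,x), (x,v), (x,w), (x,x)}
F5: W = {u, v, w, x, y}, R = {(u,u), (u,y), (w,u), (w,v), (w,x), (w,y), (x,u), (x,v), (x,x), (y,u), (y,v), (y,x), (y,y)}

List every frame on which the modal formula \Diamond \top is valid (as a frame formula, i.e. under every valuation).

The schema corresponds to seriality: \forall x \exists y Rxy.
F1: condition met.
F2: fails — world w0 has no successor.
F3: condition met.
F4: condition met.
F5: fails — world v has no successor.
Valid on: F1, F3, F4.

F1, F3, F4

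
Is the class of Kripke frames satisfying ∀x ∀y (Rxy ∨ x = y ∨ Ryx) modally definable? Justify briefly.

If a class were modally definable it would be closed under disjoint unions (Goldblatt–Thomason).
Take 2 disjoint single-world reflexive frames: each is trivially connected, but their disjoint union has 2 worlds with no edge between distinct components, so it is not connected.
So no modal formula (or set of formulas) defines exactly the connected frames.

No — not modally definable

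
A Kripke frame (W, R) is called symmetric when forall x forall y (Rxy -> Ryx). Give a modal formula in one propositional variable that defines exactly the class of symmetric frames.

This is symmetry; the standard corresponding axiom is B: ψ → □◇ψ.
Suppose ψ→□◇ψ is valid. Take Rxy and set V(ψ)={x}. Then ψ at x, so □◇ψ at x, so ◇ψ at y, so some z with Ryz has ψ; z=x, i.e. Ryx.

ψ → □◇ψ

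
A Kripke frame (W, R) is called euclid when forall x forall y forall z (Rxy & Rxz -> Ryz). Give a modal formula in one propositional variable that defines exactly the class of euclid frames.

This is the Euclidean property; the standard corresponding axiom is 5: ◇r → □◇r.

◇r → □◇r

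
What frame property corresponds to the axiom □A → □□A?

transitivity: ∀x ∀y ∀z (Rxy ∧ Ryz → Rxz)

This is the 4 axiom.
Its frame correspondent is transitivity — ∀x ∀y ∀z (Rxy ∧ Ryz → Rxz).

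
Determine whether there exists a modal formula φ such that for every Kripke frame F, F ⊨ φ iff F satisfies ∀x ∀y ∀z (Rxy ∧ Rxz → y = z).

Yes, by ◇q → □q

This is a Sahlqvist condition; the CD axiom ◇q → □q defines it.
Suppose ◇q→□q is valid. Take Rxy, Rxz and set V(q)={y}. Then ◇q at x, so □q at x, so q at z, i.e. z=y.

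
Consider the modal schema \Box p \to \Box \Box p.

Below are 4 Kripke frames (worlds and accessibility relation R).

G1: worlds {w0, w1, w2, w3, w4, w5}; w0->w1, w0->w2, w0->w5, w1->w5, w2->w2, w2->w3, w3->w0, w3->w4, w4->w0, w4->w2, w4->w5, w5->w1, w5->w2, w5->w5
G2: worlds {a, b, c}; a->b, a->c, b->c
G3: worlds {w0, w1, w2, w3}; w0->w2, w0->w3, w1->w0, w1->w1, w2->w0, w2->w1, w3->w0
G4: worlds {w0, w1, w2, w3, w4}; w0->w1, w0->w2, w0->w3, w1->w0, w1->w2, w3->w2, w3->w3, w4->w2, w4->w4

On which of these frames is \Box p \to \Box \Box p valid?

This is the axiom for transitivity; its first-order frame correspondent is \forall x \forall y \forall z (Rxy \wedge Ryz \to Rxz).
G1: fails — Rw1w5 and Rw5w2 but not Rw1w2.
G2: ✓.
G3: fails — Rw1w0 and Rw0w2 but not Rw1w2.
G4: fails — Rw1w0 and Rw0w1 but not Rw1w1.

G2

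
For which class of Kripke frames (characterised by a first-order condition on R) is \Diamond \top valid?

This is a form of the D axiom.
It corresponds to seriality: \forall x \exists y Rxy.

seriality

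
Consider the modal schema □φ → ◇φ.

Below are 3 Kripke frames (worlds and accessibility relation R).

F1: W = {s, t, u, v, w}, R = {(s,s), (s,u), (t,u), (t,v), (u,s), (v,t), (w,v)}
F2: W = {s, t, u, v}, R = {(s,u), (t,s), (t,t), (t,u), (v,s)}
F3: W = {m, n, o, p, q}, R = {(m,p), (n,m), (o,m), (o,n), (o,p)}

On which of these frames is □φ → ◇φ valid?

Frame correspondent (Sahlqvist): ∀x ∃y Rxy — i.e. seriality.
F1: condition met.
F2: fails — world u has no successor.
F3: fails — world p has no successor.

F1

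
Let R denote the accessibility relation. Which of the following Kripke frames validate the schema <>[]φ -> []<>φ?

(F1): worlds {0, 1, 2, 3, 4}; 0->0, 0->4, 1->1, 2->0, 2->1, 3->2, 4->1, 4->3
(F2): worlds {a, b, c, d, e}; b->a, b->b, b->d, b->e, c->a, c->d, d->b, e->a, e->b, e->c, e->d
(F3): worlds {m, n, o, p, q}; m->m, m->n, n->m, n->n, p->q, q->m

(F3)

Frame correspondent (Sahlqvist): forall x forall y forall z (Rxy & Rxz -> exists w (Ryw & Rzw)) — i.e. convergence.
(F1): fails — R00 and R04 but 0 and 4 have no common successor.
(F2): fails — Rbb and Rba but b and a have no common successor.
(F3): condition met.
Valid on: (F3).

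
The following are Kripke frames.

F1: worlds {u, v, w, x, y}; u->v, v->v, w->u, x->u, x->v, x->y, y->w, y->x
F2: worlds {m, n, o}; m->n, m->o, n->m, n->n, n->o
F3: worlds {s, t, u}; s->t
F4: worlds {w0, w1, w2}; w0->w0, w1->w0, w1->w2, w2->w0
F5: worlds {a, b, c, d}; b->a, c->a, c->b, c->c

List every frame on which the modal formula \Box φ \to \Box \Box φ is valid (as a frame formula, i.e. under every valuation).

F3, F4, F5

The schema corresponds to transitivity: \forall x \forall y \forall z (Rxy \wedge Ryz \to Rxz).
F1: fails — Ryx and Rxu but not Ryu.
F2: fails — Rmn and Rnm but not Rmm.
F3: condition met.
F4: condition met.
F5: condition met.
Valid on: F3, F4, F5.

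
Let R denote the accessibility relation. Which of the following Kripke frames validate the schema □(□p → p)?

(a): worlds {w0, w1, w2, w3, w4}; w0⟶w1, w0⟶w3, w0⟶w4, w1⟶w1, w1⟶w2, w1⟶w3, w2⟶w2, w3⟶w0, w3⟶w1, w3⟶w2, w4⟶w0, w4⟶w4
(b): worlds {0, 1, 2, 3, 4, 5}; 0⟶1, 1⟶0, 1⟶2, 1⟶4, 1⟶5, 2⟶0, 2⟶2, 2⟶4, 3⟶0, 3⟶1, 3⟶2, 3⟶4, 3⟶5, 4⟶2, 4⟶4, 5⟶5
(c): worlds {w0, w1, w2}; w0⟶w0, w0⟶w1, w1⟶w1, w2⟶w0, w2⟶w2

(c)

The schema corresponds to shift-reflexivity: ∀x ∀y (Rxy → Ryy).
(a): fails — Rw1w3 but not Rw3w3.
(b): fails — R10 but not R00.
(c): holds.
Valid on: (c).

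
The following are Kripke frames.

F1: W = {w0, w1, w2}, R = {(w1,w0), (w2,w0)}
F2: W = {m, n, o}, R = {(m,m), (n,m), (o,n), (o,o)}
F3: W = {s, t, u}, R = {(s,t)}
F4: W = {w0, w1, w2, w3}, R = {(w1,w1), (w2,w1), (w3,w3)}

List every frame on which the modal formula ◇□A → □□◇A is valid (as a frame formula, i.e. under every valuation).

This is the axiom for a generalized confluence (Geach) condition; its first-order frame correspondent is ∀x ∀y ∀z ((xRy ∧ xR²z) → ∃w (yRw ∧ zRw)).
F1: condition met.
F2: fails — oRn, oR²o but no w with nRw and oRw.
F3: condition met.
F4: condition met.

F1, F3, F4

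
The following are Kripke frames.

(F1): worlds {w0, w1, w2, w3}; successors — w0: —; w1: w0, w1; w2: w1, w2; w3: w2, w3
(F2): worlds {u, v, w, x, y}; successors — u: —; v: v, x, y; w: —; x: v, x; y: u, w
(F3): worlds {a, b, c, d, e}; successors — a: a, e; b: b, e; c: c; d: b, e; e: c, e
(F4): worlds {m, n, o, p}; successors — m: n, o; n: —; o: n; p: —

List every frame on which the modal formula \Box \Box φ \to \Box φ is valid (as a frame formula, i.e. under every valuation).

(F1), (F3)

Frame correspondent (Sahlqvist): \forall x \forall y (Rxy \to \exists z (Rxz \wedge Rzy)) — i.e. density.
(F1): holds.
(F2): fails — Ryw but no z with Ryz and Rzw.
(F3): holds.
(F4): fails — Ron but no z with Roz and Rzn.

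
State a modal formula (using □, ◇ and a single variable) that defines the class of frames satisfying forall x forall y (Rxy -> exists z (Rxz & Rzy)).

□□p → □p

This is density; the standard corresponding axiom is C4: □□p → □p.
Suppose □□p→□p is valid. Take Rxy and set V(p)={w : xR²w}. Then □□p at x, so □p at x, so p at y, i.e. ∃z(Rxz∧Rzy).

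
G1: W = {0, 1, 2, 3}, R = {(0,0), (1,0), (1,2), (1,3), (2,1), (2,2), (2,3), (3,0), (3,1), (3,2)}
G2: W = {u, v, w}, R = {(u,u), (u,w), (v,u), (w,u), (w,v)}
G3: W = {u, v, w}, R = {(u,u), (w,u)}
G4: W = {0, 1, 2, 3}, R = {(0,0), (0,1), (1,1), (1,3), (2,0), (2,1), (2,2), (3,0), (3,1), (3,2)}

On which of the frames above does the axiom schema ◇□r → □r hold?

This is the axiom for a generalized confluence (Geach) condition; its first-order frame correspondent is ∀x ∀y ∀z ((xRy ∧ xRz) → ∃w (yRw ∧ z = w)).
G1: fails — 1R0, 1R2 but no w with 0Rw and 2=w.
G2: fails — uRw, uRw but no t with wRt and w=t.
G3: ✓.
G4: fails — 0R1, 0R0 but no w with 1Rw and 0=w.

G3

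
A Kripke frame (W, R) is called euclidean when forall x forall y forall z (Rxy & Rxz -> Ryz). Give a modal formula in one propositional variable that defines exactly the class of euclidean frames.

This is the Euclidean property; the standard corresponding axiom is 5: ◇q → □◇q.
Suppose ◇q→□◇q is valid. Take Rxy, Rxz and set V(q)={y}. Then ◇q at x, so □◇q at x, so ◇q at z, so some w with Rzw has q; w=y, i.e. Rzy. By symmetry of the argument, Ryz.

◇q → □◇q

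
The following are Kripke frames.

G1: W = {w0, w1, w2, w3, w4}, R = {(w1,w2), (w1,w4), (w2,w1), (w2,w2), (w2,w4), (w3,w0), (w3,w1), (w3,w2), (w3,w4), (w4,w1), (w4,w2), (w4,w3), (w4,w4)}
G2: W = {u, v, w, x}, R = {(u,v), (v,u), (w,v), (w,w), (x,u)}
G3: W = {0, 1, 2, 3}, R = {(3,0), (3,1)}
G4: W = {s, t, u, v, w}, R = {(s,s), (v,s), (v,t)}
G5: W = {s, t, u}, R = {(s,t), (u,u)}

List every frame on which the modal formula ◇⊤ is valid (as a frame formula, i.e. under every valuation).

G2

The schema corresponds to seriality: ∀x ∃y Rxy.
G1: fails — world w0 has no successor.
G2: condition met.
G3: fails — world 0 has no successor.
G4: fails — world t has no successor.
G5: fails — world t has no successor.
Valid on: G2.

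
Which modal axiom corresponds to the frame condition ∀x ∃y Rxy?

□s → ◇s

This is seriality; the standard corresponding axiom is D: □s → ◇s.
Suppose □s→◇s is valid. At any x set V(s)=W. Then □s at x, so ◇s at x, so x has a successor.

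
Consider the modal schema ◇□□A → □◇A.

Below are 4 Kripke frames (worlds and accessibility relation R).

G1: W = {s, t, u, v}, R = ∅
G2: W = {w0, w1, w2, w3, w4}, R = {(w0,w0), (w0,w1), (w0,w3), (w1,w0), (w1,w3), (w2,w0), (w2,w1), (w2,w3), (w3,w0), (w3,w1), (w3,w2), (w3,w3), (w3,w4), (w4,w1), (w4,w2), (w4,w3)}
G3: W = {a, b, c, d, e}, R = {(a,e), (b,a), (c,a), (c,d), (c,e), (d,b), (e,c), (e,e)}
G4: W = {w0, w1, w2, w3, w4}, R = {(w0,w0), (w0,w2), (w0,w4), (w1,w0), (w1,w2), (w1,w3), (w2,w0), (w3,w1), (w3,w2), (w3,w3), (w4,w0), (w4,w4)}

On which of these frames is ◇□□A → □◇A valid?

Frame correspondent (Sahlqvist): ∀x ∀y ∀z ((xRy ∧ xRz) → ∃w (yR²w ∧ zRw)) — i.e. a generalized confluence (Geach) condition.
G1: holds.
G2: holds.
G3: fails — cRa, cRd but no w with aR²w and dRw.
G4: holds.
Valid on: G1, G2, G4.

G1, G2, G4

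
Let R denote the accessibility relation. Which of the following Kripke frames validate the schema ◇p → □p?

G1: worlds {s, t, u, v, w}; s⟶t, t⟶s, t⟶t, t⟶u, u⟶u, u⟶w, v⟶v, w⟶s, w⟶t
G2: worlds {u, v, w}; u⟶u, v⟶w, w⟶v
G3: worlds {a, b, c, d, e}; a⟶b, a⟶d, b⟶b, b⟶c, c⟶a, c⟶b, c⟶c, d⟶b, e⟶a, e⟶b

Frame correspondent (Sahlqvist): ∀x ∀y ∀z (Rxy ∧ Rxz → y = z) — i.e. partial functionality.
G1: fails — t sees both s and t.
G2: satisfies the condition.
G3: fails — a sees both b and d.
Valid on: G2.

G2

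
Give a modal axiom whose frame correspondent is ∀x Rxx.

□r → r

The condition is reflexivity. The T schema □r → r defines it.
Suppose □r→r is valid. At any x set V(r)={w : Rxw}. Then □r holds at x, so r holds at x, i.e. Rxx.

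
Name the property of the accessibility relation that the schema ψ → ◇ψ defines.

reflexivity

This is frame-equivalent to □ψ → ψ (substitute ¬ψ for ψ and contrapose).
Suppose □ψ→ψ is valid. At any x set V(ψ)={w : Rxw}. Then □ψ holds at x, so ψ holds at x, i.e. Rxx.
Conversely, any frame satisfying ∀x Rxx validates the schema.
So the correspondent is reflexivity.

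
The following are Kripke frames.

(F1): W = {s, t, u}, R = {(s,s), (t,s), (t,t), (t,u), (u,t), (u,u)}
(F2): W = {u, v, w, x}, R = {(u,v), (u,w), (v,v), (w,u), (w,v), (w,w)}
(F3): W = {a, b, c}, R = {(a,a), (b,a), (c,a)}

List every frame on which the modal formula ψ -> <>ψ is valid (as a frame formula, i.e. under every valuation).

The schema corresponds to reflexivity: forall x Rxx.
(F1): condition met.
(F2): fails — world u does not see itself.
(F3): fails — world b does not see itself.

(F1)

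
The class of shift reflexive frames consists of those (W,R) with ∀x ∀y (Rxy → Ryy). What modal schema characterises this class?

A defining formula is □(□r → r) (the T□ axiom).
Suppose □(□r→r) is valid. Take Rxy and set V(r)={w : Ryw}. Then at y, □r holds; since □(□r→r) at x, □r→r at y, so r at y, i.e. Ryy.

□(□r → r)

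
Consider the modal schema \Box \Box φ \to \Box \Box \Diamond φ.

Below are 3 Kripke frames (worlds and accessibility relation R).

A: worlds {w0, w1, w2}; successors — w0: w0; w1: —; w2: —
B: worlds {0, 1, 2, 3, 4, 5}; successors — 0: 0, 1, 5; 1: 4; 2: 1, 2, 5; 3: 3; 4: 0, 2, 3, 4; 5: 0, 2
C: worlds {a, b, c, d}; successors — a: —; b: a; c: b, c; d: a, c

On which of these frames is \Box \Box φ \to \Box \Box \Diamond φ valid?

The schema corresponds to a generalized confluence (Geach) condition: \forall x \forall z (x R^2 z \to \exists w (x R^2 w \wedge zRw)).
A: condition met.
B: fails — 5R²1 but no w with 5R²w and 1Rw.
C: fails — cR²a but no w with cR²w and aRw.

A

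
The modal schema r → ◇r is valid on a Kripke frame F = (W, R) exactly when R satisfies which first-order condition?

reflexivity: ∀x Rxx

Replacing r by ¬r and contraposing gives the equivalent schema □r → r.
Suppose □r→r is valid. At any x set V(r)={w : Rxw}. Then □r holds at x, so r holds at x, i.e. Rxx.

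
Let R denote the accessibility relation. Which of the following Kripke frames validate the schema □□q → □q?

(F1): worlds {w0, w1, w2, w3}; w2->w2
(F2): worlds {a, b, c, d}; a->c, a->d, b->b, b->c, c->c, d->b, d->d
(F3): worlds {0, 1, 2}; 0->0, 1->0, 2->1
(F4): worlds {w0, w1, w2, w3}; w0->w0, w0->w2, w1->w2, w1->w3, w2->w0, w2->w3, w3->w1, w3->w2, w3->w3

The schema corresponds to density: ∀x ∀y (Rxy → ∃z (Rxz ∧ Rzy)).
(F1): condition met.
(F2): condition met.
(F3): fails — R21 but no z with R2z and Rz1.
(F4): condition met.
Valid on: (F1), (F2), (F4).

(F1), (F2), (F4)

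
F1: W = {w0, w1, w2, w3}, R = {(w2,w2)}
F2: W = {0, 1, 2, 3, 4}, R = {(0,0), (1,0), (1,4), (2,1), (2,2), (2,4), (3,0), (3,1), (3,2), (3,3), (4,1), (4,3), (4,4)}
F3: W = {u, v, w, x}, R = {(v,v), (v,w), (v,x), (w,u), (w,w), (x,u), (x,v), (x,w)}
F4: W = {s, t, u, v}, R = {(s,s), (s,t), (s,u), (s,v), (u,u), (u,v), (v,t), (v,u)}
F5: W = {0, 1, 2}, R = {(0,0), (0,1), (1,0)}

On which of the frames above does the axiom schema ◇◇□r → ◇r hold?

Frame correspondent (Sahlqvist): ∀x ∀y (xR²y → ∃w (yRw ∧ xRw)) — i.e. a generalized confluence (Geach) condition.
F1: satisfies the condition.
F2: fails — 2R²0 but no w with 0Rw and 2Rw.
F3: fails — vR²u but no t with uRt and vRt.
F4: fails — sR²t but no w with tRw and sRw.
F5: satisfies the condition.
Valid on: F1, F5.

F1, F5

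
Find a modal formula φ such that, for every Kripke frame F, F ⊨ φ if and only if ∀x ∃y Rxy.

□ψ → ◇ψ

The condition is seriality. The D schema □ψ → ◇ψ defines it.
Suppose □ψ→◇ψ is valid. At any x set V(ψ)=W. Then □ψ at x, so ◇ψ at x, so x has a successor.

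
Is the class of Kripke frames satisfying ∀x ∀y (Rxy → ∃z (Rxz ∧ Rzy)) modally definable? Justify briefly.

This is a Sahlqvist condition; the C4 axiom □□q → □q defines it.

Definable; □□q → □q defines it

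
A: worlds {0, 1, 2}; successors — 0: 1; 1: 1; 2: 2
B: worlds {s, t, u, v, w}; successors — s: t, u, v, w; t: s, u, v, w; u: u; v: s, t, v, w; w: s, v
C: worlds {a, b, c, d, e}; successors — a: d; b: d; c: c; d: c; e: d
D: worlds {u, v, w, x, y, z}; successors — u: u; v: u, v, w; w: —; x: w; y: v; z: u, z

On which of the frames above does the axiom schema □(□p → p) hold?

A

This is the axiom for shift-reflexivity; its first-order frame correspondent is ∀x ∀y (Rxy → Ryy).
A: satisfies the condition.
B: fails — Rvw but not Rww.
C: fails — Red but not Rdd.
D: fails — Rxw but not Rww.
Valid on: A.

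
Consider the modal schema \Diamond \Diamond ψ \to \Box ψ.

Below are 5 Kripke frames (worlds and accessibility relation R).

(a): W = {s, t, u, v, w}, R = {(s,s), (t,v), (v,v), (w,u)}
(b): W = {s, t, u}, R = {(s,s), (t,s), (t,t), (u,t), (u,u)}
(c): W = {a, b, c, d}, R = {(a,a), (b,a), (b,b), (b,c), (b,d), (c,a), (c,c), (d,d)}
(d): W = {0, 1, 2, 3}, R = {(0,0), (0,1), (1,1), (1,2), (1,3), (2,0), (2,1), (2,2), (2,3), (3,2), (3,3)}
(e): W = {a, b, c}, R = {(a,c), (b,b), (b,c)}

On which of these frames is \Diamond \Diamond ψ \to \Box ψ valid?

(a)

This is the axiom for a generalized confluence (Geach) condition; its first-order frame correspondent is \forall x \forall y \forall z ((x R^2 y \wedge xRz) \to \exists w (y = w \wedge z = w)).
(a): ✓.
(b): fails — tR²s, tRt but s ≠ t.
(c): fails — bR²a, bRb but a ≠ b.
(d): fails — 0R²0, 0R1 but 0 ≠ 1.
(e): fails — bR²b, bRc but b ≠ c.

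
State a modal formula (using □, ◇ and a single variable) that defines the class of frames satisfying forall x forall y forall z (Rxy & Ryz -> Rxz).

□q → □□q

A defining formula is □q → □□q (the 4 axiom).
Suppose □q→□□q is valid. Take Rxy, Ryz and set V(q)={w : Rxw}. Then □q at x, so □□q at x, so □q at y, so q at z, i.e. Rxz.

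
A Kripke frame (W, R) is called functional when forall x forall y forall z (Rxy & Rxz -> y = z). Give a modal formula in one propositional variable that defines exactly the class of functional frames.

The condition is partial functionality. The CD schema ◇p → □p defines it.
Suppose ◇p→□p is valid. Take Rxy, Rxz and set V(p)={y}. Then ◇p at x, so □p at x, so p at z, i.e. z=y.

◇p → □p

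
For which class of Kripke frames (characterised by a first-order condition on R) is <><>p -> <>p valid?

This is a form of the 4 axiom.
Its frame correspondent is transitivity — forall x forall y forall z (Rxy & Ryz -> Rxz).

Transitivity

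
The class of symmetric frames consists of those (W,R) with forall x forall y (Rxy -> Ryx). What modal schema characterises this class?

ψ → □◇ψ

A defining formula is ψ → □◇ψ (the B axiom).
Suppose ψ→□◇ψ is valid. Take Rxy and set V(ψ)={x}. Then ψ at x, so □◇ψ at x, so ◇ψ at y, so some z with Ryz has ψ; z=x, i.e. Ryx.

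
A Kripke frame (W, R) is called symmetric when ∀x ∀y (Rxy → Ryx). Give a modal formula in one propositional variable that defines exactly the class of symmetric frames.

A defining formula is r → □◇r (the B axiom).

r → □◇r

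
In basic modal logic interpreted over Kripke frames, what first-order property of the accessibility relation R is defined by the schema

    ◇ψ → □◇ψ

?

the Euclidean property: ∀x ∀y ∀z (Rxy ∧ Rxz → Ryz)

Suppose ◇ψ→□◇ψ is valid. Take Rxy, Rxz and set V(ψ)={y}. Then ◇ψ at x, so □◇ψ at x, so ◇ψ at z, so some w with Rzw has ψ; w=y, i.e. Rzy. By symmetry of the argument, Ryz.
Conversely, on a frame with the Euclidean property the schema holds at every world under every valuation.
Frame condition: ∀x ∀y ∀z (Rxy ∧ Rxz → Ryz).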